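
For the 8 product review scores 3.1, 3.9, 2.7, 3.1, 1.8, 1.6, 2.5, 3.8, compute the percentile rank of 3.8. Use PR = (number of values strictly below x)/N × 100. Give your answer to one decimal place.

N = 8.
Strictly below 3.8: 6. Equal to 3.8: 1.
PR = 6/8 × 100 = 75.0

75.0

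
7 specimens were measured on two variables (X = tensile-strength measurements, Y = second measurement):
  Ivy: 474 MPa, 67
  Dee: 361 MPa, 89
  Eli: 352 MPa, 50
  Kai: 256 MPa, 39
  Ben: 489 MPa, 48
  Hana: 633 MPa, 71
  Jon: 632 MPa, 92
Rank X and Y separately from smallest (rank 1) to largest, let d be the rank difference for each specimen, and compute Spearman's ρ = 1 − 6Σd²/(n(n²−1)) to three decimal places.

0.571

Ranks of variable 1: 4, 3, 2, 1, 5, 7, 6
Ranks of variable 2: 4, 6, 3, 1, 2, 5, 7
d = r₁ − r₂: 0, -3, -1, 0, 3, 2, -1
d²: 0, 9, 1, 0, 9, 4, 1; Σd² = 24
ρ = 1 − 6·24/(7·48) = 1 − 144/336 = 0.571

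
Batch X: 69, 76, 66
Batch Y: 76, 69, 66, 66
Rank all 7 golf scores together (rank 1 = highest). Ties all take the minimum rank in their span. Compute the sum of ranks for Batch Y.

14

Sorted (descending): 76, 76, 69, 69, 66, 66, 66
The 2 values of 76 occupy positions 1–2 → each gets rank 1.
The 2 values of 69 occupy positions 3–4 → each gets rank 3.
The 3 values of 66 occupy positions 5–7 → each gets rank 5.
Batch Y values → pooled ranks: 76→1, 69→3, 66→5, 66→5
Rank sum = 1 + 3 + 5 + 5 = 14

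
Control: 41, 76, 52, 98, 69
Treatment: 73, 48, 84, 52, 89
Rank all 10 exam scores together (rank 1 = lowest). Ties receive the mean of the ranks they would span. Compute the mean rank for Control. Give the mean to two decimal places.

5.30

Sorted (ascending): 41, 48, 52, 52, 69, 73, 76, 84, 89, 98
The 2 values of 52 occupy positions 3–4 → average rank (3+4)/2 = 3.5.
Control values → pooled ranks: 41→1, 76→7, 52→3.5, 98→10, 69→5
Mean rank = (1 + 7 + 3.5 + 10 + 5) / 5 = 5.30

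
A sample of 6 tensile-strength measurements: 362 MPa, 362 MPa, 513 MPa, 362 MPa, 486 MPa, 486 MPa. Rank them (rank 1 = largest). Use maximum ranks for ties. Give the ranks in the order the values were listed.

Sorted (descending): 513, 486, 486, 362, 362, 362
The 2 values of 486 occupy positions 2–3 → each gets rank 3.
The 3 values of 362 occupy positions 4–6 → each gets rank 6.

6, 6, 1, 6, 3, 3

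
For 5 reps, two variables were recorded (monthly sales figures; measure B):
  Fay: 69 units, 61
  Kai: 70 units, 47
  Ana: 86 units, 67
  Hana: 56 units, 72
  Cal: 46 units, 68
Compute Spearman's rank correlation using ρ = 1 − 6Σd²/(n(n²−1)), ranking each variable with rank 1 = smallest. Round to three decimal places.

Ranks of variable 1: 3, 4, 5, 2, 1
Ranks of variable 2: 2, 1, 3, 5, 4
d = r₁ − r₂: 1, 3, 2, -3, -3
d²: 1, 9, 4, 9, 9; Σd² = 32
ρ = 1 − 6·32/(5·24) = 1 − 192/120 = -0.600

-0.600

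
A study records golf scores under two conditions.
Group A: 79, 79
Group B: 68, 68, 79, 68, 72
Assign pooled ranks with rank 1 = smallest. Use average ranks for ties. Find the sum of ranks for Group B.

Sorted (ascending): 68, 68, 68, 72, 79, 79, 79
The 3 values of 68 occupy positions 1–3 → average rank 2.
The 3 values of 79 occupy positions 5–7 → average rank 6.
Group B values → pooled ranks: 68→2, 68→2, 79→6, 68→2, 72→4
Rank sum = 2 + 2 + 6 + 2 + 4 = 16

16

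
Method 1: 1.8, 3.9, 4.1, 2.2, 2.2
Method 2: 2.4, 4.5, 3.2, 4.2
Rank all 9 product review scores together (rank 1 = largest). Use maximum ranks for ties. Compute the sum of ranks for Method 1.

32

Sorted (descending): 4.5, 4.2, 4.1, 3.9, 3.2, 2.4, 2.2, 2.2, 1.8
The 2 values of 2.2 occupy positions 7–8 → each gets rank 8.
Method 1 values → pooled ranks: 1.8→9, 3.9→4, 4.1→3, 2.2→8, 2.2→8
Rank sum = 9 + 4 + 3 + 8 + 8 = 32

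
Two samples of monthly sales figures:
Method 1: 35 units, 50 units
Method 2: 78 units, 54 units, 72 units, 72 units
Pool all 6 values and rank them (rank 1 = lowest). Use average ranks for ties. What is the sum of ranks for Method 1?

3

Sorted (ascending): 35, 50, 54, 72, 72, 78
The 2 values of 72 occupy positions 4–5 → average rank (4+5)/2 = 4.5.
Method 1 values → pooled ranks: 35→1, 50→2
Rank sum = 1 + 2 = 3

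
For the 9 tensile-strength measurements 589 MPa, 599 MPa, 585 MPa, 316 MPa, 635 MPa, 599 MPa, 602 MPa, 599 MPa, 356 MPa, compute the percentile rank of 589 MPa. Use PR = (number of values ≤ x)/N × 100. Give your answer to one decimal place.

N = 9.
Strictly below 589: 3. Equal to 589: 1.
PR = 4/9 × 100 = 44.4

44.4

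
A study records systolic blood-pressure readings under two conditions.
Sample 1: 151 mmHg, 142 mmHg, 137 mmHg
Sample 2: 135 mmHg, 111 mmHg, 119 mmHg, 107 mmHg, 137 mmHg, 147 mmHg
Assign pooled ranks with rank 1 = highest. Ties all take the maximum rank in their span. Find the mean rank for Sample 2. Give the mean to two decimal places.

Sorted (descending): 151, 147, 142, 137, 137, 135, 119, 111, 107
The 2 values of 137 occupy positions 4–5 → each gets rank 5.
Sample 2 values → pooled ranks: 135→6, 111→8, 119→7, 107→9, 137→5, 147→2
Mean rank = (6 + 8 + 7 + 9 + 5 + 2) / 6 = 6.17

6.17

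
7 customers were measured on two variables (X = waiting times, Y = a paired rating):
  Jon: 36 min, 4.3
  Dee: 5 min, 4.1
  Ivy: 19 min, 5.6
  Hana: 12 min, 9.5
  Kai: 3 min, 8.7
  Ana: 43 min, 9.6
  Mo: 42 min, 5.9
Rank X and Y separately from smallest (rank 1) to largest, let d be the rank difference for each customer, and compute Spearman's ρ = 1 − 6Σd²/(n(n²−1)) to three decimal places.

Ranks of variable 1: 5, 2, 4, 3, 1, 7, 6
Ranks of variable 2: 2, 1, 3, 6, 5, 7, 4
d = r₁ − r₂: 3, 1, 1, -3, -4, 0, 2
d²: 9, 1, 1, 9, 16, 0, 4; Σd² = 40
ρ = 1 − 6·40/(7·48) = 1 − 240/336 = 0.286

0.286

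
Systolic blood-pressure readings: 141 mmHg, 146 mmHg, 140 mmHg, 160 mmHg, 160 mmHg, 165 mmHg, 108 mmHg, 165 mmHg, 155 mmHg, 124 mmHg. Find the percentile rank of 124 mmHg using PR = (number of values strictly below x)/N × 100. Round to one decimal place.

10.0

N = 10.
Strictly below 124: 1. Equal to 124: 1.
PR = 1/10 × 100 = 10.0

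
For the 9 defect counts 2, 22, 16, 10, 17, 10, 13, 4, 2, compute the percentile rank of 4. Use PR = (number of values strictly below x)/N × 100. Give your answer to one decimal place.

22.2

N = 9.
Strictly below 4: 2. Equal to 4: 1.
PR = 2/9 × 100 = 22.2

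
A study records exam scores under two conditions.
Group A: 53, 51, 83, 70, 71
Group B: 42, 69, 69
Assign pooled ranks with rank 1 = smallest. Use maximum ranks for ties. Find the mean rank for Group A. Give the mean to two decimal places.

5.20

Sorted (ascending): 42, 51, 53, 69, 69, 70, 71, 83
The 2 values of 69 occupy positions 4–5 → each gets rank 5.
Group A values → pooled ranks: 53→3, 51→2, 83→8, 70→6, 71→7
Mean rank = (3 + 2 + 8 + 6 + 7) / 5 = 5.20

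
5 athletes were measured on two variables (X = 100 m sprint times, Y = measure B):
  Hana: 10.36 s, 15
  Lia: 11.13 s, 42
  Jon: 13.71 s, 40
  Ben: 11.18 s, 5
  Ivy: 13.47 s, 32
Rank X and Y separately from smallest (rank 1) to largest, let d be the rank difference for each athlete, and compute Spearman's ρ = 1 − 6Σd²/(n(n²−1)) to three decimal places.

0.200

Ranks of variable 1: 1, 2, 5, 3, 4
Ranks of variable 2: 2, 5, 4, 1, 3
d = r₁ − r₂: -1, -3, 1, 2, 1
d²: 1, 9, 1, 4, 1; Σd² = 16
ρ = 1 − 6·16/(5·24) = 1 − 96/120 = 0.200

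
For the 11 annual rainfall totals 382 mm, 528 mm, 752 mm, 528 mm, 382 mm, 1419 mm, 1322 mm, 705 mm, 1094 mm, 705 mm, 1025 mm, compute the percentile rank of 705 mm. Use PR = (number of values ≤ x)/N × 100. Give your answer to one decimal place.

N = 11.
Strictly below 705: 4. Equal to 705: 2.
PR = 6/11 × 100 = 54.5

54.5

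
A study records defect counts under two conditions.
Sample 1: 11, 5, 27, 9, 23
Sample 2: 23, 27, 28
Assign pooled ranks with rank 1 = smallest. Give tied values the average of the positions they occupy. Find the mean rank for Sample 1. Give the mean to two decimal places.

3.40

Sorted (ascending): 5, 9, 11, 23, 23, 27, 27, 28
The 2 values of 23 occupy positions 4–5 → average rank (4+5)/2 = 4.5.
The 2 values of 27 occupy positions 6–7 → average rank (6+7)/2 = 6.5.
Sample 1 values → pooled ranks: 11→3, 5→1, 27→6.5, 9→2, 23→4.5
Mean rank = (3 + 1 + 6.5 + 2 + 4.5) / 5 = 3.40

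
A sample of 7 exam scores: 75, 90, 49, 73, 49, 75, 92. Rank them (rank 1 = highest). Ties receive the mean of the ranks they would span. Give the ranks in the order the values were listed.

3.5, 2, 6.5, 5, 6.5, 3.5, 1

Sorted (descending): 92, 90, 75, 75, 73, 49, 49
The 2 values of 75 occupy positions 3–4 → average rank (3+4)/2 = 3.5.
The 2 values of 49 occupy positions 6–7 → average rank (6+7)/2 = 6.5.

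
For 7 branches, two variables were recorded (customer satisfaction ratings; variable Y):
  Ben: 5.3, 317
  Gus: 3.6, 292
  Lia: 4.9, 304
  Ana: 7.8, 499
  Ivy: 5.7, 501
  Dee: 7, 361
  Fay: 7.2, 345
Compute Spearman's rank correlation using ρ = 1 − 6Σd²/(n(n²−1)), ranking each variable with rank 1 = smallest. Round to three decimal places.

0.750

Ranks of variable 1: 3, 1, 2, 7, 4, 5, 6
Ranks of variable 2: 3, 1, 2, 6, 7, 5, 4
d = r₁ − r₂: 0, 0, 0, 1, -3, 0, 2
d²: 0, 0, 0, 1, 9, 0, 4; Σd² = 14
ρ = 1 − 6·14/(7·48) = 1 − 84/336 = 0.750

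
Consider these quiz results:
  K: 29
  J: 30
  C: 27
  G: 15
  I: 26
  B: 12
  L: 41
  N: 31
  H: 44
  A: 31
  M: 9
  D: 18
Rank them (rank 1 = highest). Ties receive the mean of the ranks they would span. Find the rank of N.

Sorted (descending): 44, 41, 31, 31, 30, 29, 27, 26, 18, 15, 12, 9
The 2 values of 31 occupy positions 3–4 → average rank (3+4)/2 = 3.5.
N has value 31 → rank 3.5.

3.5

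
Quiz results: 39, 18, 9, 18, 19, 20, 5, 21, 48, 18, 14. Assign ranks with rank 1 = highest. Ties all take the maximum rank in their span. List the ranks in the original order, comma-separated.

Sorted (descending): 48, 39, 21, 20, 19, 18, 18, 18, 14, 9, 5
The 3 values of 18 occupy positions 6–8 → each gets rank 8.

2, 8, 10, 8, 5, 4, 11, 3, 1, 8, 9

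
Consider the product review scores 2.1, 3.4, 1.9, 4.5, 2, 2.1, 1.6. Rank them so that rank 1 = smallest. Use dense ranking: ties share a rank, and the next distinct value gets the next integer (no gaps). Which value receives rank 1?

1.6

Sorted (ascending): 1.6, 1.9, 2, 2.1, 2.1, 3.4, 4.5
The 2 values of 2.1 share dense rank 4.
Remaining distinct values take the next consecutive integers.
Rank 1 → value 1.6.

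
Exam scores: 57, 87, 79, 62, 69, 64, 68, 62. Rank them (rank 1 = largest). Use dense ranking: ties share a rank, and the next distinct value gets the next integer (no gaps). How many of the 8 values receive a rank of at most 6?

7

Sorted (descending): 87, 79, 69, 68, 64, 62, 62, 57
The 2 values of 62 share dense rank 6.
Remaining distinct values take the next consecutive integers.
Ranks ≤ 6: {1, 2, 3, 4, 5, 6, 6} → 7 values.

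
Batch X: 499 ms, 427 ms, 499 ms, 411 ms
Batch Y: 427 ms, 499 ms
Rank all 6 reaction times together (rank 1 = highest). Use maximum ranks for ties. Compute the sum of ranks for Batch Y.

Sorted (descending): 499, 499, 499, 427, 427, 411
The 3 values of 499 occupy positions 1–3 → each gets rank 3.
The 2 values of 427 occupy positions 4–5 → each gets rank 5.
Batch Y values → pooled ranks: 427→5, 499→3
Rank sum = 5 + 3 = 8

8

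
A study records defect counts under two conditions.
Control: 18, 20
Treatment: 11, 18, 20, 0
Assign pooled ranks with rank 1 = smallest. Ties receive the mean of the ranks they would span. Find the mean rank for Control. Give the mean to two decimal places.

4.50

Sorted (ascending): 0, 11, 18, 18, 20, 20
The 2 values of 18 occupy positions 3–4 → average rank (3+4)/2 = 3.5.
The 2 values of 20 occupy positions 5–6 → average rank (5+6)/2 = 5.5.
Control values → pooled ranks: 18→3.5, 20→5.5
Mean rank = (3.5 + 5.5) / 2 = 4.50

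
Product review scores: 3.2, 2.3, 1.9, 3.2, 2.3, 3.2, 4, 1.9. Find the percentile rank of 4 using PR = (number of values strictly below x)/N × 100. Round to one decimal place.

N = 8.
Strictly below 4: 7. Equal to 4: 1.
PR = 7/8 × 100 = 87.5

87.5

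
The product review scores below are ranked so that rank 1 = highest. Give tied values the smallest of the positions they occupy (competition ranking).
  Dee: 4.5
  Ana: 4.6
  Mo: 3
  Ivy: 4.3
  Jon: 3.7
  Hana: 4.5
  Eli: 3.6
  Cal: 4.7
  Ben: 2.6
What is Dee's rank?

Sorted (descending): 4.7, 4.6, 4.5, 4.5, 4.3, 3.7, 3.6, 3, 2.6
The 2 values of 4.5 occupy positions 3–4 → each gets rank 3.
Dee has value 4.5 → rank 3.

3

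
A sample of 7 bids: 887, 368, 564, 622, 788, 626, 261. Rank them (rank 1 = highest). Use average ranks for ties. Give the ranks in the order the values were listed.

Sorted (descending): 887, 788, 626, 622, 564, 368, 261
No ties — each value takes its position as its rank.

1, 6, 5, 4, 2, 3, 7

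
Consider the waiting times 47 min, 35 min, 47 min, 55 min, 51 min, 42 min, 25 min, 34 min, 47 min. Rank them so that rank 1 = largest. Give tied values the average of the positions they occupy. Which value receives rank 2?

51

Sorted (descending): 55, 51, 47, 47, 47, 42, 35, 34, 25
The 3 values of 47 occupy positions 3–5 → average rank 4.
Rank 2 → value 51.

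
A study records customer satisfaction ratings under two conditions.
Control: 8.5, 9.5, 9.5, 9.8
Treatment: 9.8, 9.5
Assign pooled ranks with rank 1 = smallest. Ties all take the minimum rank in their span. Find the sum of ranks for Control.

Sorted (ascending): 8.5, 9.5, 9.5, 9.5, 9.8, 9.8
The 3 values of 9.5 occupy positions 2–4 → each gets rank 2.
The 2 values of 9.8 occupy positions 5–6 → each gets rank 5.
Control values → pooled ranks: 8.5→1, 9.5→2, 9.5→2, 9.8→5
Rank sum = 1 + 2 + 2 + 5 = 10

10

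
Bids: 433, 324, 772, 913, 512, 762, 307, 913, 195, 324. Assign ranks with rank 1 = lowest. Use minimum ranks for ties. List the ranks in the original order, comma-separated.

Sorted (ascending): 195, 307, 324, 324, 433, 512, 762, 772, 913, 913
The 2 values of 324 occupy positions 3–4 → each gets rank 3.
The 2 values of 913 occupy positions 9–10 → each gets rank 9.

5, 3, 8, 9, 6, 7, 2, 9, 1, 3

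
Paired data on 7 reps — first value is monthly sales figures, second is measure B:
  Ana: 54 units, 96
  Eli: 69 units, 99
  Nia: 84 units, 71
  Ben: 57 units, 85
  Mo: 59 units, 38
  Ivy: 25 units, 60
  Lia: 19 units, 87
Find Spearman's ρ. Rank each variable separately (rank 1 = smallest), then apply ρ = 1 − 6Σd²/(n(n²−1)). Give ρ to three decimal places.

-0.036

Ranks of variable 1: 3, 6, 7, 4, 5, 2, 1
Ranks of variable 2: 6, 7, 3, 4, 1, 2, 5
d = r₁ − r₂: -3, -1, 4, 0, 4, 0, -4
d²: 9, 1, 16, 0, 16, 0, 16; Σd² = 58
ρ = 1 − 6·58/(7·48) = 1 − 348/336 = -0.036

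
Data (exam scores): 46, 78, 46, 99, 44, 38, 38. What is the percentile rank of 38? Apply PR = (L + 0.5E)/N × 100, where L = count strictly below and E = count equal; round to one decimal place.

14.3

N = 7.
Strictly below 38: 0. Equal to 38: 2.
PR = (0 + 0.5·2)/7 × 100 = 14.3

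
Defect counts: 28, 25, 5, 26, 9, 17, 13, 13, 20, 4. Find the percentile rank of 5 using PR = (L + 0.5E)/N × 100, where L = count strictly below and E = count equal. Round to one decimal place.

N = 10.
Strictly below 5: 1. Equal to 5: 1.
PR = (1 + 0.5·1)/10 × 100 = 15.0

15.0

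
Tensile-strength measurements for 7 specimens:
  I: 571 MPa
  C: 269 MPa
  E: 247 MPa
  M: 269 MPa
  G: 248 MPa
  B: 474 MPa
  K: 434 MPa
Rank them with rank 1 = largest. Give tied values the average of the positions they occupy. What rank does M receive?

4.5

Sorted (descending): 571, 474, 434, 269, 269, 248, 247
The 2 values of 269 occupy positions 4–5 → average rank (4+5)/2 = 4.5.
M has value 269 MPa → rank 4.5.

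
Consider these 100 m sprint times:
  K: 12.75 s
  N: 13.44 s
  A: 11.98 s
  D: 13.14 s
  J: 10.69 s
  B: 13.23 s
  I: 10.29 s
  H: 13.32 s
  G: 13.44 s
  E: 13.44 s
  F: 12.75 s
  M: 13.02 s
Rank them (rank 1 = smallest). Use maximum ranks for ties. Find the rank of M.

Sorted (ascending): 10.29, 10.69, 11.98, 12.75, 12.75, 13.02, 13.14, 13.23, 13.32, 13.44, 13.44, 13.44
The 2 values of 12.75 occupy positions 4–5 → each gets rank 5.
The 3 values of 13.44 occupy positions 10–12 → each gets rank 12.
M has value 13.02 s → rank 6.

6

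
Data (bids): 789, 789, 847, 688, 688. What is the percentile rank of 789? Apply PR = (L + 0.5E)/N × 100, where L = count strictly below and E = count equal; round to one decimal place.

N = 5.
Strictly below 789: 2. Equal to 789: 2.
PR = (2 + 0.5·2)/5 × 100 = 60.0

60.0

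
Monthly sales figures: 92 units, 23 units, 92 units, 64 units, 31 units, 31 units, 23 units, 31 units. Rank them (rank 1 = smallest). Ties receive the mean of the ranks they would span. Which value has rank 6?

64

Sorted (ascending): 23, 23, 31, 31, 31, 64, 92, 92
The 2 values of 23 occupy positions 1–2 → average rank (1+2)/2 = 1.5.
The 3 values of 31 occupy positions 3–5 → average rank 4.
The 2 values of 92 occupy positions 7–8 → average rank (7+8)/2 = 7.5.
Rank 6 → value 64.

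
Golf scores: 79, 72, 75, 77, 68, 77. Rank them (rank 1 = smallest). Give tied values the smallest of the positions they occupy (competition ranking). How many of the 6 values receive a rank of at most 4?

5

Sorted (ascending): 68, 72, 75, 77, 77, 79
The 2 values of 77 occupy positions 4–5 → each gets rank 4.
Ranks ≤ 4: {1, 2, 3, 4, 4} → 5 values.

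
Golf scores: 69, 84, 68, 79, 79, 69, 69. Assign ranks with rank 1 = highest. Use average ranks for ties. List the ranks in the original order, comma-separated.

Sorted (descending): 84, 79, 79, 69, 69, 69, 68
The 2 values of 79 occupy positions 2–3 → average rank (2+3)/2 = 2.5.
The 3 values of 69 occupy positions 4–6 → average rank 5.

5, 1, 7, 2.5, 2.5, 5, 5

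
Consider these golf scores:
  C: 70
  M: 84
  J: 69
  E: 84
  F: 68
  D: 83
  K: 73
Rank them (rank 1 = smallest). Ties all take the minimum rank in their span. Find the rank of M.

Sorted (ascending): 68, 69, 70, 73, 83, 84, 84
The 2 values of 84 occupy positions 6–7 → each gets rank 6.
M has value 84 → rank 6.

6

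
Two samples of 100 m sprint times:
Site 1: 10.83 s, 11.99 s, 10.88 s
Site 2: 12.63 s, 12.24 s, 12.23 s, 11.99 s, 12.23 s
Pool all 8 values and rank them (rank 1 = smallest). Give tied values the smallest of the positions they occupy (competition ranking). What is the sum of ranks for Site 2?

Sorted (ascending): 10.83, 10.88, 11.99, 11.99, 12.23, 12.23, 12.24, 12.63
The 2 values of 11.99 occupy positions 3–4 → each gets rank 3.
The 2 values of 12.23 occupy positions 5–6 → each gets rank 5.
Site 2 values → pooled ranks: 12.63→8, 12.24→7, 12.23→5, 11.99→3, 12.23→5
Rank sum = 8 + 7 + 5 + 3 + 5 = 28

28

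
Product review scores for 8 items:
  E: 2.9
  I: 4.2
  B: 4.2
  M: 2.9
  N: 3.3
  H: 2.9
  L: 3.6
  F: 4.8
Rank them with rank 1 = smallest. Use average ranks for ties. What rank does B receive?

6.5

Sorted (ascending): 2.9, 2.9, 2.9, 3.3, 3.6, 4.2, 4.2, 4.8
The 3 values of 2.9 occupy positions 1–3 → average rank 2.
The 2 values of 4.2 occupy positions 6–7 → average rank (6+7)/2 = 6.5.
B has value 4.2 → rank 6.5.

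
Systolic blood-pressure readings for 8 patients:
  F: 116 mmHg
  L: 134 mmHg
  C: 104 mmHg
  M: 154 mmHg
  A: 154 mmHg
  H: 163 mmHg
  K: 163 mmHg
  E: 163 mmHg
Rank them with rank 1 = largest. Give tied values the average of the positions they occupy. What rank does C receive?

Sorted (descending): 163, 163, 163, 154, 154, 134, 116, 104
The 3 values of 163 occupy positions 1–3 → average rank 2.
The 2 values of 154 occupy positions 4–5 → average rank (4+5)/2 = 4.5.
C has value 104 mmHg → rank 8.

8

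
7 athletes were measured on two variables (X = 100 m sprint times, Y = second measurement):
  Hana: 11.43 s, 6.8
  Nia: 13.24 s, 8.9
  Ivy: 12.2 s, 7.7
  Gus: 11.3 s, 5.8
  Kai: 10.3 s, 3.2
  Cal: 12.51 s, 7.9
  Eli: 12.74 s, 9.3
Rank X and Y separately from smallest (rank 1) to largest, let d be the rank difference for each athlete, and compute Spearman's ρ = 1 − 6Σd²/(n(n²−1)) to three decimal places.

Ranks of variable 1: 3, 7, 4, 2, 1, 5, 6
Ranks of variable 2: 3, 6, 4, 2, 1, 5, 7
d = r₁ − r₂: 0, 1, 0, 0, 0, 0, -1
d²: 0, 1, 0, 0, 0, 0, 1; Σd² = 2
ρ = 1 − 6·2/(7·48) = 1 − 12/336 = 0.964

0.964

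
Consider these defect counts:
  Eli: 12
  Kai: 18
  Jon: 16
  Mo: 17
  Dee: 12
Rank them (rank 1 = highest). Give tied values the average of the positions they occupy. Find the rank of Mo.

Sorted (descending): 18, 17, 16, 12, 12
The 2 values of 12 occupy positions 4–5 → average rank (4+5)/2 = 4.5.
Mo has value 17 → rank 2.

2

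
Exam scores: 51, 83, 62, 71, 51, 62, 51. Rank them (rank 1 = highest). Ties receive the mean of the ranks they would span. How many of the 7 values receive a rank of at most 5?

Sorted (descending): 83, 71, 62, 62, 51, 51, 51
The 2 values of 62 occupy positions 3–4 → average rank (3+4)/2 = 3.5.
The 3 values of 51 occupy positions 5–7 → average rank 6.
Ranks ≤ 5: {1, 2, 3.5, 3.5} → 4 values.

4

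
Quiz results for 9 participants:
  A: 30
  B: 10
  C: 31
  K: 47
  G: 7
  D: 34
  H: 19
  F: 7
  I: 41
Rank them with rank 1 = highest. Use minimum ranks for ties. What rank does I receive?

Sorted (descending): 47, 41, 34, 31, 30, 19, 10, 7, 7
The 2 values of 7 occupy positions 8–9 → each gets rank 8.
I has value 41 → rank 2.

2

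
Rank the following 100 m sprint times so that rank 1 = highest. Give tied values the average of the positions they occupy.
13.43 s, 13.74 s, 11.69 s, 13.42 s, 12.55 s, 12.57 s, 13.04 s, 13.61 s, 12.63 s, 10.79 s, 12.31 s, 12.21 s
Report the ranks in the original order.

Sorted (descending): 13.74, 13.61, 13.43, 13.42, 13.04, 12.63, 12.57, 12.55, 12.31, 12.21, 11.69, 10.79
No ties — each value takes its position as its rank.

3, 1, 11, 4, 8, 7, 5, 2, 6, 12, 9, 10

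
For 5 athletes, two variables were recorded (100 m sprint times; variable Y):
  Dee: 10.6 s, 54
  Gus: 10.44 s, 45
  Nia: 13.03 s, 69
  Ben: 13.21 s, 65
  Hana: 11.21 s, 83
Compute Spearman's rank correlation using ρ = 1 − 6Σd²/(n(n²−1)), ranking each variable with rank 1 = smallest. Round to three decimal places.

0.600

Ranks of variable 1: 2, 1, 4, 5, 3
Ranks of variable 2: 2, 1, 4, 3, 5
d = r₁ − r₂: 0, 0, 0, 2, -2
d²: 0, 0, 0, 4, 4; Σd² = 8
ρ = 1 − 6·8/(5·24) = 1 − 48/120 = 0.600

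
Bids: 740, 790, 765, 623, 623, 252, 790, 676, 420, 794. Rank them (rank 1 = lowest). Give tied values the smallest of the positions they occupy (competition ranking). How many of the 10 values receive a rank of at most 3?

Sorted (ascending): 252, 420, 623, 623, 676, 740, 765, 790, 790, 794
The 2 values of 623 occupy positions 3–4 → each gets rank 3.
The 2 values of 790 occupy positions 8–9 → each gets rank 8.
Ranks ≤ 3: {1, 2, 3, 3} → 4 values.

4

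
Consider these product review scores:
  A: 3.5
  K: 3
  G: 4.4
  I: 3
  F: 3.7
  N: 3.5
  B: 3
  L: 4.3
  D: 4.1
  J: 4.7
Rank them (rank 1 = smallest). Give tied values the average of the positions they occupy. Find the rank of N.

4.5

Sorted (ascending): 3, 3, 3, 3.5, 3.5, 3.7, 4.1, 4.3, 4.4, 4.7
The 3 values of 3 occupy positions 1–3 → average rank 2.
The 2 values of 3.5 occupy positions 4–5 → average rank (4+5)/2 = 4.5.
N has value 3.5 → rank 4.5.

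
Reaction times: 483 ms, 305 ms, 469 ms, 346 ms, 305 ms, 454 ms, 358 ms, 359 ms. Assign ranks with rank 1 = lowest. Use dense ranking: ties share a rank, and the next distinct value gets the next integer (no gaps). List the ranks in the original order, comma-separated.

7, 1, 6, 2, 1, 5, 3, 4

Sorted (ascending): 305, 305, 346, 358, 359, 454, 469, 483
The 2 values of 305 share dense rank 1.
Remaining distinct values take the next consecutive integers.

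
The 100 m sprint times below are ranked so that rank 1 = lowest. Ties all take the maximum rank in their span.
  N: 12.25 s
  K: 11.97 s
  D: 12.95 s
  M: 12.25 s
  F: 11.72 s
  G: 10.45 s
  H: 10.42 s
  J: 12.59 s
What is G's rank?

2

Sorted (ascending): 10.42, 10.45, 11.72, 11.97, 12.25, 12.25, 12.59, 12.95
The 2 values of 12.25 occupy positions 5–6 → each gets rank 6.
G has value 10.45 s → rank 2.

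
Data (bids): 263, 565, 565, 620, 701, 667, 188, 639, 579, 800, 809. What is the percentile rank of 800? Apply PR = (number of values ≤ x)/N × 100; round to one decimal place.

90.9

N = 11.
Strictly below 800: 9. Equal to 800: 1.
PR = 10/11 × 100 = 90.9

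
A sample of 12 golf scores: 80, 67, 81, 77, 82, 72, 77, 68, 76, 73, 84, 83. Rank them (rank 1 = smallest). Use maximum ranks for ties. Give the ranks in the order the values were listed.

Sorted (ascending): 67, 68, 72, 73, 76, 77, 77, 80, 81, 82, 83, 84
The 2 values of 77 occupy positions 6–7 → each gets rank 7.

8, 1, 9, 7, 10, 3, 7, 2, 5, 4, 12, 11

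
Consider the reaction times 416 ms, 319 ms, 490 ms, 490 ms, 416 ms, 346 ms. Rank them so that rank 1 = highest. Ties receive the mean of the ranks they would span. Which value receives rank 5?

Sorted (descending): 490, 490, 416, 416, 346, 319
The 2 values of 490 occupy positions 1–2 → average rank (1+2)/2 = 1.5.
The 2 values of 416 occupy positions 3–4 → average rank (3+4)/2 = 3.5.
Rank 5 → value 346.

346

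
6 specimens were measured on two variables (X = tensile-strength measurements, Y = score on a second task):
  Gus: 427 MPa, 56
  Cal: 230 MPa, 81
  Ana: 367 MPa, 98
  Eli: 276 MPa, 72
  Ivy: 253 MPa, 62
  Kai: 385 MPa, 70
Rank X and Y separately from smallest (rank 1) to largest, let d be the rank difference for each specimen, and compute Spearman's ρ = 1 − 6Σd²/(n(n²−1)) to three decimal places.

Ranks of variable 1: 6, 1, 4, 3, 2, 5
Ranks of variable 2: 1, 5, 6, 4, 2, 3
d = r₁ − r₂: 5, -4, -2, -1, 0, 2
d²: 25, 16, 4, 1, 0, 4; Σd² = 50
ρ = 1 − 6·50/(6·35) = 1 − 300/210 = -0.429

-0.429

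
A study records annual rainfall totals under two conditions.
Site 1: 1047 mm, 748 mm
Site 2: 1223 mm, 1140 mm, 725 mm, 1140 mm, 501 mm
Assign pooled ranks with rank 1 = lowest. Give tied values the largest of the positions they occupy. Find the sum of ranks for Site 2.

22

Sorted (ascending): 501, 725, 748, 1047, 1140, 1140, 1223
The 2 values of 1140 occupy positions 5–6 → each gets rank 6.
Site 2 values → pooled ranks: 1223→7, 1140→6, 725→2, 1140→6, 501→1
Rank sum = 7 + 6 + 2 + 6 + 1 = 22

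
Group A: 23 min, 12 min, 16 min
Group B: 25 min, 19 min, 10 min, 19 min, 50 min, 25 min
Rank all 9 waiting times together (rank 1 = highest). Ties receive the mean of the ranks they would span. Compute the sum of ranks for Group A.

19

Sorted (descending): 50, 25, 25, 23, 19, 19, 16, 12, 10
The 2 values of 25 occupy positions 2–3 → average rank (2+3)/2 = 2.5.
The 2 values of 19 occupy positions 5–6 → average rank (5+6)/2 = 5.5.
Group A values → pooled ranks: 23→4, 12→8, 16→7
Rank sum = 4 + 8 + 7 = 19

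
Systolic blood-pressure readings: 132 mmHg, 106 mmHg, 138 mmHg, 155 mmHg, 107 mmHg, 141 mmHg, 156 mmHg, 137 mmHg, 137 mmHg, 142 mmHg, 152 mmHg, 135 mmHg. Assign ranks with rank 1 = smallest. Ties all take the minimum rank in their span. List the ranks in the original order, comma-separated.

3, 1, 7, 11, 2, 8, 12, 5, 5, 9, 10, 4

Sorted (ascending): 106, 107, 132, 135, 137, 137, 138, 141, 142, 152, 155, 156
The 2 values of 137 occupy positions 5–6 → each gets rank 5.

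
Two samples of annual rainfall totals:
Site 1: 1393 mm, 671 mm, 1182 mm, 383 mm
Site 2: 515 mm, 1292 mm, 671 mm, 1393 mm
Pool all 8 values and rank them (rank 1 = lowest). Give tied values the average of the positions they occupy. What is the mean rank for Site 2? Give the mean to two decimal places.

Sorted (ascending): 383, 515, 671, 671, 1182, 1292, 1393, 1393
The 2 values of 671 occupy positions 3–4 → average rank (3+4)/2 = 3.5.
The 2 values of 1393 occupy positions 7–8 → average rank (7+8)/2 = 7.5.
Site 2 values → pooled ranks: 515→2, 1292→6, 671→3.5, 1393→7.5
Mean rank = (2 + 6 + 3.5 + 7.5) / 4 = 4.75

4.75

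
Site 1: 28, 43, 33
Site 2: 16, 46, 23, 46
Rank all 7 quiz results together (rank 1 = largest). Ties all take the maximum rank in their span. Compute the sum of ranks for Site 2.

Sorted (descending): 46, 46, 43, 33, 28, 23, 16
The 2 values of 46 occupy positions 1–2 → each gets rank 2.
Site 2 values → pooled ranks: 16→7, 46→2, 23→6, 46→2
Rank sum = 7 + 2 + 6 + 2 = 17

17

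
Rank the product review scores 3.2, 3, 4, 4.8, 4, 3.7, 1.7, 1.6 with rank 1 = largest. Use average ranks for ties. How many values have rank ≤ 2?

Sorted (descending): 4.8, 4, 4, 3.7, 3.2, 3, 1.7, 1.6
The 2 values of 4 occupy positions 2–3 → average rank (2+3)/2 = 2.5.
Ranks ≤ 2: {1} → 1 value.

1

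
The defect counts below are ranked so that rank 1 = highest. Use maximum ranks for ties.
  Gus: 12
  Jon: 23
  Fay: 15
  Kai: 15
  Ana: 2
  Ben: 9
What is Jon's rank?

Sorted (descending): 23, 15, 15, 12, 9, 2
The 2 values of 15 occupy positions 2–3 → each gets rank 3.
Jon has value 23 → rank 1.

1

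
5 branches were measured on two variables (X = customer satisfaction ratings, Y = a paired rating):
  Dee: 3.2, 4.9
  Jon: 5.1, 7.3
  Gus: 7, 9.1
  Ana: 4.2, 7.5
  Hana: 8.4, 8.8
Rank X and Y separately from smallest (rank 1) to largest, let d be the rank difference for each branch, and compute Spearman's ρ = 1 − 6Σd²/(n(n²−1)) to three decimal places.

Ranks of variable 1: 1, 3, 4, 2, 5
Ranks of variable 2: 1, 2, 5, 3, 4
d = r₁ − r₂: 0, 1, -1, -1, 1
d²: 0, 1, 1, 1, 1; Σd² = 4
ρ = 1 − 6·4/(5·24) = 1 − 24/120 = 0.800

0.800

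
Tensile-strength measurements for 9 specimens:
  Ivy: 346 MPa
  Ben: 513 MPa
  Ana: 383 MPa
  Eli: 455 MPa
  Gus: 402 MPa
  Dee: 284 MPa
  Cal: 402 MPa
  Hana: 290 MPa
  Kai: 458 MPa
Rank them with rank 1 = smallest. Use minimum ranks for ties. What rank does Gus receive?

Sorted (ascending): 284, 290, 346, 383, 402, 402, 455, 458, 513
The 2 values of 402 occupy positions 5–6 → each gets rank 5.
Gus has value 402 MPa → rank 5.

5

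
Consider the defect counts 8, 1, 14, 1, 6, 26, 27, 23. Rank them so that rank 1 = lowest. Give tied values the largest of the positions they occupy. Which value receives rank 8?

Sorted (ascending): 1, 1, 6, 8, 14, 23, 26, 27
The 2 values of 1 occupy positions 1–2 → each gets rank 2.
Rank 8 → value 27.

27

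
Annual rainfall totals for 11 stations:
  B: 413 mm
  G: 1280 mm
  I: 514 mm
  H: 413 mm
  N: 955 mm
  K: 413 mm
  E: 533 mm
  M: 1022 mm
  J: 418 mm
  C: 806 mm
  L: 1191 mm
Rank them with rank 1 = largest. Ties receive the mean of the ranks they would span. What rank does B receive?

Sorted (descending): 1280, 1191, 1022, 955, 806, 533, 514, 418, 413, 413, 413
The 3 values of 413 occupy positions 9–11 → average rank 10.
B has value 413 mm → rank 10.

10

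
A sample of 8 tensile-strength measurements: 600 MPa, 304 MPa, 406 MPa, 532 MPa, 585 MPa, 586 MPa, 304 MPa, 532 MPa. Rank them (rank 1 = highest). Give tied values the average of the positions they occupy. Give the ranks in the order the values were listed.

1, 7.5, 6, 4.5, 3, 2, 7.5, 4.5

Sorted (descending): 600, 586, 585, 532, 532, 406, 304, 304
The 2 values of 532 occupy positions 4–5 → average rank (4+5)/2 = 4.5.
The 2 values of 304 occupy positions 7–8 → average rank (7+8)/2 = 7.5.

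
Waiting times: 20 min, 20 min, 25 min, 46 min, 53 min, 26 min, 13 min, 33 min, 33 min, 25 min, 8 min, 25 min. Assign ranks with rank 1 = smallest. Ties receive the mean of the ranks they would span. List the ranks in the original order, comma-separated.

Sorted (ascending): 8, 13, 20, 20, 25, 25, 25, 26, 33, 33, 46, 53
The 2 values of 20 occupy positions 3–4 → average rank (3+4)/2 = 3.5.
The 3 values of 25 occupy positions 5–7 → average rank 6.
The 2 values of 33 occupy positions 9–10 → average rank (9+10)/2 = 9.5.

3.5, 3.5, 6, 11, 12, 8, 2, 9.5, 9.5, 6, 1, 6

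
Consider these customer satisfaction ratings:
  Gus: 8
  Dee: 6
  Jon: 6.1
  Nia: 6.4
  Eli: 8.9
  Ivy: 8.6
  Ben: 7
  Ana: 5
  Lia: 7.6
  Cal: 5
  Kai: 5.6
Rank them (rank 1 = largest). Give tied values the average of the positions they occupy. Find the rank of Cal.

Sorted (descending): 8.9, 8.6, 8, 7.6, 7, 6.4, 6.1, 6, 5.6, 5, 5
The 2 values of 5 occupy positions 10–11 → average rank (10+11)/2 = 10.5.
Cal has value 5 → rank 10.5.

10.5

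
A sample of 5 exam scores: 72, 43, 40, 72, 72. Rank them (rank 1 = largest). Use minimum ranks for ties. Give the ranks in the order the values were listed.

Sorted (descending): 72, 72, 72, 43, 40
The 3 values of 72 occupy positions 1–3 → each gets rank 1.

1, 4, 5, 1, 1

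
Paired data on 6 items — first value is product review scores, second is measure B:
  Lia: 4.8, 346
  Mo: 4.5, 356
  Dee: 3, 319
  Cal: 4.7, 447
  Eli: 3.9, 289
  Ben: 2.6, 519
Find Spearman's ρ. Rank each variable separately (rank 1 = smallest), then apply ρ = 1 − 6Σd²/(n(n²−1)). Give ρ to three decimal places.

-0.086

Ranks of variable 1: 6, 4, 2, 5, 3, 1
Ranks of variable 2: 3, 4, 2, 5, 1, 6
d = r₁ − r₂: 3, 0, 0, 0, 2, -5
d²: 9, 0, 0, 0, 4, 25; Σd² = 38
ρ = 1 − 6·38/(6·35) = 1 − 228/210 = -0.086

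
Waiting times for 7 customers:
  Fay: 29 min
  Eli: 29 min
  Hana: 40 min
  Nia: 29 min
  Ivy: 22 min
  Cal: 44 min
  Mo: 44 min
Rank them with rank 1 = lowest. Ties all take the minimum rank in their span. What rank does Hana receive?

Sorted (ascending): 22, 29, 29, 29, 40, 44, 44
The 3 values of 29 occupy positions 2–4 → each gets rank 2.
The 2 values of 44 occupy positions 6–7 → each gets rank 6.
Hana has value 40 min → rank 5.

5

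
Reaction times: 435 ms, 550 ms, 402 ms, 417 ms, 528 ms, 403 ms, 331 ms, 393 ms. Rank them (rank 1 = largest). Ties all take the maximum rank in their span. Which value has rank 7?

Sorted (descending): 550, 528, 435, 417, 403, 402, 393, 331
No ties — each value takes its position as its rank.
Rank 7 → value 393.

393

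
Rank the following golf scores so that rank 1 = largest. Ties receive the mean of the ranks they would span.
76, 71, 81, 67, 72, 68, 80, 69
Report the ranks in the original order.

3, 5, 1, 8, 4, 7, 2, 6

Sorted (descending): 81, 80, 76, 72, 71, 69, 68, 67
No ties — each value takes its position as its rank.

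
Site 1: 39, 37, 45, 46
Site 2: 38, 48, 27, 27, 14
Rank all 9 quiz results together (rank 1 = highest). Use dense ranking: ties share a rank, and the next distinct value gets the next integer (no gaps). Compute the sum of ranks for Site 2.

Sorted (descending): 48, 46, 45, 39, 38, 37, 27, 27, 14
The 2 values of 27 share dense rank 7.
Remaining distinct values take the next consecutive integers.
Site 2 values → pooled ranks: 38→5, 48→1, 27→7, 27→7, 14→8
Rank sum = 5 + 1 + 7 + 7 + 8 = 28

28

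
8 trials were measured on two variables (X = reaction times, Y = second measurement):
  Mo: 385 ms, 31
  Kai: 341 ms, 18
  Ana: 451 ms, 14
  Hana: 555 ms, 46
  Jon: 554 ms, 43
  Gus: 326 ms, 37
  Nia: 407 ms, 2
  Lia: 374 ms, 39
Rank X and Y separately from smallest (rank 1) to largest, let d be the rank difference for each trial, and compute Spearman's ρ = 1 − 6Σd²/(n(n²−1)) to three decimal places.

0.310

Ranks of variable 1: 4, 2, 6, 8, 7, 1, 5, 3
Ranks of variable 2: 4, 3, 2, 8, 7, 5, 1, 6
d = r₁ − r₂: 0, -1, 4, 0, 0, -4, 4, -3
d²: 0, 1, 16, 0, 0, 16, 16, 9; Σd² = 58
ρ = 1 − 6·58/(8·63) = 1 − 348/504 = 0.310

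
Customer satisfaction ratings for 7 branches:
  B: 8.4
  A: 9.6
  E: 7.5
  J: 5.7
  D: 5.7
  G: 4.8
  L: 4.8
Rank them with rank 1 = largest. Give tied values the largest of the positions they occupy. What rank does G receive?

Sorted (descending): 9.6, 8.4, 7.5, 5.7, 5.7, 4.8, 4.8
The 2 values of 5.7 occupy positions 4–5 → each gets rank 5.
The 2 values of 4.8 occupy positions 6–7 → each gets rank 7.
G has value 4.8 → rank 7.

7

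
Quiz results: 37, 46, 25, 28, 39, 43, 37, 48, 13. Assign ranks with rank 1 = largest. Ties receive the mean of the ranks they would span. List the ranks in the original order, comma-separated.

5.5, 2, 8, 7, 4, 3, 5.5, 1, 9

Sorted (descending): 48, 46, 43, 39, 37, 37, 28, 25, 13
The 2 values of 37 occupy positions 5–6 → average rank (5+6)/2 = 5.5.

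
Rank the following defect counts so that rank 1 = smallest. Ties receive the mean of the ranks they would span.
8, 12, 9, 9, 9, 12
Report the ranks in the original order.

1, 5.5, 3, 3, 3, 5.5

Sorted (ascending): 8, 9, 9, 9, 12, 12
The 3 values of 9 occupy positions 2–4 → average rank 3.
The 2 values of 12 occupy positions 5–6 → average rank (5+6)/2 = 5.5.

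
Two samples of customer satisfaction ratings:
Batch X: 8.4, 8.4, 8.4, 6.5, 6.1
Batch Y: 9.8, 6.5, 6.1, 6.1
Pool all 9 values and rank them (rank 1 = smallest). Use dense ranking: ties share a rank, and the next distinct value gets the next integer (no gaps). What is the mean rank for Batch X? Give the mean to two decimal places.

2.40

Sorted (ascending): 6.1, 6.1, 6.1, 6.5, 6.5, 8.4, 8.4, 8.4, 9.8
The 3 values of 6.1 share dense rank 1.
The 2 values of 6.5 share dense rank 2.
The 3 values of 8.4 share dense rank 3.
Remaining distinct values take the next consecutive integers.
Batch X values → pooled ranks: 8.4→3, 8.4→3, 8.4→3, 6.5→2, 6.1→1
Mean rank = (3 + 3 + 3 + 2 + 1) / 5 = 2.40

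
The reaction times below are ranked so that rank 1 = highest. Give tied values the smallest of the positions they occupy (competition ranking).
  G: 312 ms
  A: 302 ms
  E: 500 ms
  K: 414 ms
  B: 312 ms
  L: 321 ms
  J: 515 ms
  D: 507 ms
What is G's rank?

Sorted (descending): 515, 507, 500, 414, 321, 312, 312, 302
The 2 values of 312 occupy positions 6–7 → each gets rank 6.
G has value 312 ms → rank 6.

6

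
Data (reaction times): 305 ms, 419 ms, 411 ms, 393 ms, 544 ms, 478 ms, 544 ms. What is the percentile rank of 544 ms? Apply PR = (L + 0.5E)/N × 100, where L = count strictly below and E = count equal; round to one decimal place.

N = 7.
Strictly below 544: 5. Equal to 544: 2.
PR = (5 + 0.5·2)/7 × 100 = 85.7

85.7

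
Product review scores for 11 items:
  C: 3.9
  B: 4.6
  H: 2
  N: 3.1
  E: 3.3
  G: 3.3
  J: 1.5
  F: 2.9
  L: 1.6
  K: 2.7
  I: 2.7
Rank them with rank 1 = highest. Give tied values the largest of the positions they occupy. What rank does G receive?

Sorted (descending): 4.6, 3.9, 3.3, 3.3, 3.1, 2.9, 2.7, 2.7, 2, 1.6, 1.5
The 2 values of 3.3 occupy positions 3–4 → each gets rank 4.
The 2 values of 2.7 occupy positions 7–8 → each gets rank 8.
G has value 3.3 → rank 4.

4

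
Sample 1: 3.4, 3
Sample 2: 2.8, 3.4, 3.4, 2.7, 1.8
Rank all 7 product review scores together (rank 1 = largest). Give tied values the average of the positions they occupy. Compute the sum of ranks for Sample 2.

22

Sorted (descending): 3.4, 3.4, 3.4, 3, 2.8, 2.7, 1.8
The 3 values of 3.4 occupy positions 1–3 → average rank 2.
Sample 2 values → pooled ranks: 2.8→5, 3.4→2, 3.4→2, 2.7→6, 1.8→7
Rank sum = 5 + 2 + 2 + 6 + 7 = 22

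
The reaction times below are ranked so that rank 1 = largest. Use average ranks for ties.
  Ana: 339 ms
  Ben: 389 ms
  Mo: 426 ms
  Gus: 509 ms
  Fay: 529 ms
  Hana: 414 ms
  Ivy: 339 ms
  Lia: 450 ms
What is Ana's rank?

Sorted (descending): 529, 509, 450, 426, 414, 389, 339, 339
The 2 values of 339 occupy positions 7–8 → average rank (7+8)/2 = 7.5.
Ana has value 339 ms → rank 7.5.

7.5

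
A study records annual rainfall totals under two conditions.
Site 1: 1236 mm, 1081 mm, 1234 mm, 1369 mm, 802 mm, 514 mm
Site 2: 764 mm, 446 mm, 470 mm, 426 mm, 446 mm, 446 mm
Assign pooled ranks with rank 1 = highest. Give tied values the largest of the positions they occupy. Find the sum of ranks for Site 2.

Sorted (descending): 1369, 1236, 1234, 1081, 802, 764, 514, 470, 446, 446, 446, 426
The 3 values of 446 occupy positions 9–11 → each gets rank 11.
Site 2 values → pooled ranks: 764→6, 446→11, 470→8, 426→12, 446→11, 446→11
Rank sum = 6 + 11 + 8 + 12 + 11 + 11 = 59

59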